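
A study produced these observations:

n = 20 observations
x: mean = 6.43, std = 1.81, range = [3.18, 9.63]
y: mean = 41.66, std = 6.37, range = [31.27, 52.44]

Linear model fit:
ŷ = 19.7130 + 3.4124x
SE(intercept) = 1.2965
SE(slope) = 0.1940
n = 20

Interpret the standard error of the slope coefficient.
SE(slope) = 0.1940 measures the uncertainty in the estimated slope. The coefficient is estimated precisely (SE/|β̂₁| = 5.7%).

SE(β̂₁) = s / √Sxx, where s is the residual standard deviation and Sxx = Σ(x − x̄)². It is the yardstick for how far β̂₁ = 3.4124 could plausibly be from the true slope.

Relative precision:
- SE / |β̂₁| = 0.1940 / 3.4124 = 5.7%
- Rule of thumb (under 20%: precise; 20% to under 50%: moderately precise; 50% or more: imprecise) → precise

Link to the t-test: t = β̂₁ / SE(β̂₁) = 3.4124 / 0.1940 = 17.5897, the statistic for H₀: β₁ = 0.

What drives SE(β̂₁): larger n (here n = 20) → smaller SE.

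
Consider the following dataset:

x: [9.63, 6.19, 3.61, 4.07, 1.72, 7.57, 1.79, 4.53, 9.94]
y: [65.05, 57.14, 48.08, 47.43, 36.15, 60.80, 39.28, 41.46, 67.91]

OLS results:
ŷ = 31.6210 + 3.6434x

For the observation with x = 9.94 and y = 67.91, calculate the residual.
Residual = 0.0736

The residual is the difference between the actual value and the predicted value:

Residual = y - ŷ

Step 1: Calculate predicted value
ŷ = 31.6210 + 3.6434 × 9.94
ŷ = 67.8364

Step 2: Calculate residual
Residual = 67.91 - 67.8364
Residual = 0.0736

Interpretation: the model underestimates the actual value by 0.0736 at this point (positive residual → observation lies above the fitted line).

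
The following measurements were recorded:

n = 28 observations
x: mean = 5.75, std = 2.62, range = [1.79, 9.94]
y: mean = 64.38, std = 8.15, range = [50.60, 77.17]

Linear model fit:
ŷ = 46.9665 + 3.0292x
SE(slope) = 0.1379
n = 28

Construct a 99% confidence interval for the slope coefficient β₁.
The 99% CI for β₁ is (2.6460, 3.4124)

Confidence interval for the slope:

The 99% CI for β₁ is: β̂₁ ± t*(α/2, n-2) × SE(β̂₁)

Step 1: Find critical t-value
- Confidence level = 0.99
- Degrees of freedom = n - 2 = 28 - 2 = 26
- t*(α/2, 26) = 2.7787

Step 2: Calculate margin of error
Margin = 2.7787 × 0.1379 = 0.3832

Step 3: Construct interval
CI = 3.0292 ± 0.3832
CI = (2.6460, 3.4124)

Interpretation: We are 99% confident that the true slope β₁ lies between 2.6460 and 3.4124.
Since 0 is outside the interval, a two-sided test at α = 0.01 would reject H₀: β₁ = 0.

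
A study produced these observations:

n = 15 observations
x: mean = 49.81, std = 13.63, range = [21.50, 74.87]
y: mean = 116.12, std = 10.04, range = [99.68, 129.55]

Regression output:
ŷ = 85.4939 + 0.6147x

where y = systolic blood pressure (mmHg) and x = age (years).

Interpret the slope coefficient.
An increase of one year in age is associated with a 0.6147 mmHg increase in predicted blood pressure.

The slope coefficient β₁ = 0.6147 represents the marginal effect of age on blood pressure.

Interpretation:
- Age up by 1 year → predicted blood pressure increases by 0.6147 mmHg
- This is a linear approximation: the same per-unit change is assumed across the whole observed x range
- The slope describes association in these data, not necessarily a causal effect

The intercept β₀ = 85.4939 is the predicted blood pressure when age = 0; since the smallest observed x is 21.50, this is an extrapolation and mainly anchors the line.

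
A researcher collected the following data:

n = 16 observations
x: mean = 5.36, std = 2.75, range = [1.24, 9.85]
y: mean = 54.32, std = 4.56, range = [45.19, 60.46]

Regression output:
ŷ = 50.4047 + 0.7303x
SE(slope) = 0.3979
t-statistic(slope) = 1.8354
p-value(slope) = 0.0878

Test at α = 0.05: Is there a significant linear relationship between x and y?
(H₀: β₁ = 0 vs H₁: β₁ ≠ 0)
Fail to reject H₀: p-value = 0.0878 ≥ α = 0.05. The linear relationship is not significant at the 5% level.

Hypothesis test for the slope coefficient:

H₀: β₁ = 0 (no linear relationship)
H₁: β₁ ≠ 0 (linear relationship exists)

Test statistic: t = β̂₁ / SE(β̂₁) = 0.7303 / 0.3979 = 1.8354

With df = 14, the two-sided p-value for |t| = 1.8354 is 0.0878.

Decision rule: reject H₀ if p-value < α.
p-value = 0.0878 ≥ α = 0.05 → fail to reject H₀.

There is not sufficient evidence at the 5% significance level to conclude that a linear relationship exists between x and y.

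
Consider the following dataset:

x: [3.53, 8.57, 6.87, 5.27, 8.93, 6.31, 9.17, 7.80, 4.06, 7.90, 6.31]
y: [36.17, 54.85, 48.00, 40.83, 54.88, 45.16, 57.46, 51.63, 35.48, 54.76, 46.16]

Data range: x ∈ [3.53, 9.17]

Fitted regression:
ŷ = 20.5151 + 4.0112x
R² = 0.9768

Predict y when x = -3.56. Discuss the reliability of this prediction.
ŷ = 6.2352 (extrapolation — x = -3.56 lies outside [3.53, 9.17], so reliability is low).

Prediction calculation:
ŷ = 20.5151 + 4.0112 × (-3.56)
ŷ = 6.2352

Reliability:
- Data range: x ∈ [3.53, 9.17]
- Prediction point: x = -3.56 is 7.09 units below the observed range → this is EXTRAPOLATION, not interpolation

Why that matters here:
- Real relationships often flatten, saturate, or turn nonlinear at extremes
- There are no observations near this x to validate the fitted line there

Report the number if required, but flag clearly that it is an extrapolation.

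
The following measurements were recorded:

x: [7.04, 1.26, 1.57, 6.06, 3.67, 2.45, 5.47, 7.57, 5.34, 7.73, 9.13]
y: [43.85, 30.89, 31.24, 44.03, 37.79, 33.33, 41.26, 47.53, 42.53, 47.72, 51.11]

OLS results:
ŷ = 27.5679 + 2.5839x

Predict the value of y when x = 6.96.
ŷ = 45.5518

x = 6.96 lies inside the observed range [1.26, 9.13], so the fitted equation applies directly:

ŷ = 27.5679 + 2.5839 × 6.96
ŷ = 27.5679 + 17.9839
ŷ = 45.5518

This is the fitted mean response at that x — an individual observation would come with a wider prediction interval.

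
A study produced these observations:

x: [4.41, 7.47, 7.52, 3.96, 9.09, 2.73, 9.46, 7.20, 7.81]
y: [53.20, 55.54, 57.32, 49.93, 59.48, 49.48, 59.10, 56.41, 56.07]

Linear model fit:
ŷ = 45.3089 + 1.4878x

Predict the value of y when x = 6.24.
ŷ = 54.5928

Plug x = 6.24 into the fitted line:

ŷ = 45.3089 + 1.4878 × 6.24
ŷ = 45.3089 + 9.2839
ŷ = 54.5928

This is the fitted mean response at that x — an individual observation would come with a wider prediction interval.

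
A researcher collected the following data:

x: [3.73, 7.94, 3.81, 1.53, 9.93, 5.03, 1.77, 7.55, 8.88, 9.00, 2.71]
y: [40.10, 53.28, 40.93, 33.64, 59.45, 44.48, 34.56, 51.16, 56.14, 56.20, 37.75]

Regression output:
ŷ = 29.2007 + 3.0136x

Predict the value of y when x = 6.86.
ŷ = 49.8740

To predict y for x = 6.86, substitute into the regression equation:

ŷ = 29.2007 + 3.0136 × 6.86
ŷ = 29.2007 + 20.6733
ŷ = 49.8740

This is the fitted mean response at that x — an individual observation would come with a wider prediction interval.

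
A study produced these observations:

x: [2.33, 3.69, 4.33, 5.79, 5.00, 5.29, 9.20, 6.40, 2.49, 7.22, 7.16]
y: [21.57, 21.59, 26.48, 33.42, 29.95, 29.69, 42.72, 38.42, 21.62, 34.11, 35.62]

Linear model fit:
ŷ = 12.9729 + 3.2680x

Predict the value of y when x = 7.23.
ŷ = 36.6005

Plug x = 7.23 into the fitted line:

ŷ = 12.9729 + 3.2680 × 7.23
ŷ = 12.9729 + 23.6276
ŷ = 36.6005

This is the fitted mean response at that x — an individual observation would come with a wider prediction interval.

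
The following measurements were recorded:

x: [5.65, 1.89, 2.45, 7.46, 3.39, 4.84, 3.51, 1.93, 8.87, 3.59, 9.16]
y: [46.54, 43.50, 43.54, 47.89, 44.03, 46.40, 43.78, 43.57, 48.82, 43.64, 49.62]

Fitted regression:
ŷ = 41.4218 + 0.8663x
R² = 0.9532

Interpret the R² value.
R² = 0.9532 means 95.32% of the variation in y is explained by the linear relationship with x. This indicates a strong fit.

R² = 1 − SS_res/SS_tot compares the residual scatter to the total scatter of y about its mean.

Here R² = 0.9532:
- Explained: 95.32% of the variation in y
- Unexplained (residual): 100% − 95.32% = 4.68%
- Rule of thumb (below 0.3 weak; 0.3 to below 0.7 moderate; 0.7 and above strong) → strong

Equivalently, for simple linear regression R² = r², so |r| = √0.9532 ≈ 0.9763.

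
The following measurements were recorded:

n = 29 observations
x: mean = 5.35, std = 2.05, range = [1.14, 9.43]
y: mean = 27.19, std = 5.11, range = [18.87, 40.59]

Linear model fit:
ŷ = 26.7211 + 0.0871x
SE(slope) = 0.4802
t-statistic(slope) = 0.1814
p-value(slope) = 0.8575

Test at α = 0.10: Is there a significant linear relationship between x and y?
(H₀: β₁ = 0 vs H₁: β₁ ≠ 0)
Since p-value = 0.8575 ≥ α = 0.10, fail to reject H₀ — the slope is not significantly different from 0.

Hypothesis test for the slope coefficient:

H₀: β₁ = 0 (no linear relationship)
H₁: β₁ ≠ 0 (linear relationship exists)

Test statistic: t = β̂₁ / SE(β̂₁) = 0.0871 / 0.4802 = 0.1814

The p-value (0.8575) is the probability, under H₀, of a t-statistic at least as extreme as |t| = 0.1814 (two-sided, df = n − 2 = 27).

Decision rule: reject H₀ if p-value < α.
p-value = 0.8575 ≥ α = 0.10 → fail to reject H₀.

Conclusion: the linear association between x and y is not significant at the 10% level.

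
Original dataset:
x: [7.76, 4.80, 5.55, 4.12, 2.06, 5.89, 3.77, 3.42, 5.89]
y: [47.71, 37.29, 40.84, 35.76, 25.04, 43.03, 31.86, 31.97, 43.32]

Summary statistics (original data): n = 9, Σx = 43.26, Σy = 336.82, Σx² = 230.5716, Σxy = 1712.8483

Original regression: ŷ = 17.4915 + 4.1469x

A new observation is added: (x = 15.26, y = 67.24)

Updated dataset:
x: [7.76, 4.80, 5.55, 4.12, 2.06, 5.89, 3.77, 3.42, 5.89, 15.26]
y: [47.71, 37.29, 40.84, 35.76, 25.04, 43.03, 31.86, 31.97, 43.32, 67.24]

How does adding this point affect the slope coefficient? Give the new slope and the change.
New slope β₁ = 3.0945 versus 4.1469 before: a change of -1.0524 (-25.4%).

The new point has HIGH LEVERAGE: x = 15.26 is far from the original mean x̄ = 43.26/9 ≈ 4.81 (original range [2.06, 7.76]).

Step 1: Update the sums with the new point (n goes from 9 to 10)
Σx  = 43.26 + 15.26 = 58.52
Σy  = 336.82 + 67.24 = 404.06
Σx² = 230.5716 + 15.26² = 230.5716 + 232.8676 = 463.4392
Σxy = 1712.8483 + 15.26×67.24 = 1712.8483 + 1026.0824 = 2738.9307

Step 2: Recompute the slope with b₁ = (nΣxy − ΣxΣy) / (nΣx² − (Σx)²)
Numerator   = 10×2738.9307 − 58.52×404.06 = 27389.3070 − 23645.5912 = 3743.7158
Denominator = 10×463.4392 − 58.52² = 4634.3920 − 3424.5904 = 1209.8016
b₁(new) = 3743.7158 / 1209.8016 = 3.0945

(Same formula on the original sums: (9×1712.8483 − 43.26×336.82) / (9×230.5716 − 43.26²) = 844.8015 / 203.7168 = 4.1469, matching the given fit.)

Step 3: Change in slope
Δβ₁ = 3.0945 − 4.1469 = -1.0524
Relative change = -1.0524 / 4.1469 × 100% = -25.4%
→ the slope decreases when the point is added.

A high-leverage point only changes the slope if it is off the original line; here y = 67.24 is below the original trend, so the slope decreases.
In practice: refit with and without it and report both if conclusions differ.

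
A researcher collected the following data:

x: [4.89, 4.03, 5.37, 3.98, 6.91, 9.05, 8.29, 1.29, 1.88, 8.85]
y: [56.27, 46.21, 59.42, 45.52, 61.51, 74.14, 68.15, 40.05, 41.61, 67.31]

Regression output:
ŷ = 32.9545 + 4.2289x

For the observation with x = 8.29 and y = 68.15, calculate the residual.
Residual = 0.1379

The residual is the difference between the actual value and the predicted value:

Residual = y - ŷ

Step 1: Calculate predicted value
ŷ = 32.9545 + 4.2289 × 8.29
ŷ = 68.0121

Step 2: Calculate residual
Residual = 68.15 - 68.0121
Residual = 0.1379

Interpretation: the model underestimates the actual value by 0.1379 at this point (positive residual → observation lies above the fitted line).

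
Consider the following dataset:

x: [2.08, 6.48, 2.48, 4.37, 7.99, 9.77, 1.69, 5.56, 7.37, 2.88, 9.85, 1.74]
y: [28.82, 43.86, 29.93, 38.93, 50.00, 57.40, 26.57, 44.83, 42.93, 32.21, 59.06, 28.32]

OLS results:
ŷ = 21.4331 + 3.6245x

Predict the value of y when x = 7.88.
ŷ = 49.9942

To predict y for x = 7.88, substitute into the regression equation:

ŷ = 21.4331 + 3.6245 × 7.88
ŷ = 21.4331 + 28.5611
ŷ = 49.9942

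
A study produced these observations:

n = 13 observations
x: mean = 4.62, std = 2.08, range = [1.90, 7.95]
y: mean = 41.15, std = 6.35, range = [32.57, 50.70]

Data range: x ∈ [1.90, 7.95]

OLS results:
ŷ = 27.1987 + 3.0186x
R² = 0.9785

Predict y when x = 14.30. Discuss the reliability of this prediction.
The equation gives ŷ = 70.3647; however x = 14.30 is 6.35 units above the observed range, so this extrapolated value should not be trusted.

Prediction calculation:
ŷ = 27.1987 + 3.0186 × 14.30
ŷ = 70.3647

Reliability:
- Data range: x ∈ [1.90, 7.95]
- Prediction point: x = 14.30 is 6.35 units above the observed range → this is EXTRAPOLATION, not interpolation

Why that matters here:
- The standard error of prediction grows with (x − x̄)², and x = 14.30 is far from x̄ = 4.62
- There are no observations near this x to validate the fitted line there
- The linear relationship may not hold outside the observed range

Report the number if required, but flag clearly that it is an extrapolation.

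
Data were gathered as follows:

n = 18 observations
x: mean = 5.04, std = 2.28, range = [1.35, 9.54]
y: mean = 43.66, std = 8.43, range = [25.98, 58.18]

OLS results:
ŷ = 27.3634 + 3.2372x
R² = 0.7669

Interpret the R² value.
The model explains 76.69% of the variance in y (R² = 0.7669), leaving 23.31% unexplained; the fit is strong.

R² (coefficient of determination) measures the proportion of variance in y explained by the regression model.

Here R² = 0.7669:
- Explained: 76.69% of the variation in y
- Unexplained (residual): 100% − 76.69% = 23.31%
- Rule of thumb (below 0.3 weak; 0.3 to below 0.7 moderate; 0.7 and above strong) → strong

Note: R² says nothing about causation, and a high R² does not by itself mean the linear form is appropriate — check the residuals.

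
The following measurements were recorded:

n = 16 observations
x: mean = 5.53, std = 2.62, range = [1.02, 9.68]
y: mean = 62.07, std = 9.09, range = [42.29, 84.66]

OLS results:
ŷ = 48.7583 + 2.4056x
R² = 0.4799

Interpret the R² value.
About 47.99% of the variability in y is accounted for by the regression on x (R² = 0.4799) — a moderate linear fit.

R² (coefficient of determination) measures the proportion of variance in y explained by the regression model.

Here R² = 0.4799:
- Explained: 47.99% of the variation in y
- Unexplained (residual): 100% − 47.99% = 52.01%
- Rule of thumb (below 0.3 weak; 0.3 to below 0.7 moderate; 0.7 and above strong) → moderate

Note: R² says nothing about causation, and a high R² does not by itself mean the linear form is appropriate — check the residuals.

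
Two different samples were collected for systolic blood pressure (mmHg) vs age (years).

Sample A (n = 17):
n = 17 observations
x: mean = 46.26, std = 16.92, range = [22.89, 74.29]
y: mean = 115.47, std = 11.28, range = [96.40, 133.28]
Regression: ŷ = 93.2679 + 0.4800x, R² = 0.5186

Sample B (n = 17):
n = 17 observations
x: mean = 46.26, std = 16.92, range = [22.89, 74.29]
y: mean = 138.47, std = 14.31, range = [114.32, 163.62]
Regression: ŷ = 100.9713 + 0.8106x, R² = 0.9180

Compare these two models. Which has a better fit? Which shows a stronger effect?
Model B has the better fit (R² = 0.9180 vs 0.5186). Model B shows the stronger effect (|β₁| = 0.8106 vs 0.4800).

Model Comparison:

Fit — compare R²:
- Model A: R² = 0.5186 → 51.86% of variance in blood pressure explained
- Model B: R² = 0.9180 → 91.80% of variance in blood pressure explained
- 0.9180 > 0.5186 → Model B has the better fit

Effect size (slope magnitude):
- Model A: β₁ = 0.4800 → predicted blood pressure rises 0.4800 mmHg per additional year of age
- Model B: β₁ = 0.8106 → predicted blood pressure rises 0.8106 mmHg per additional year of age
- |0.4800| < |0.8106| → Model B shows the stronger marginal effect

Notes:
- A steeper slope doesn't make a better model if the scatter around the line is large.
- The two samples could reflect different populations, time periods, or measurement quality.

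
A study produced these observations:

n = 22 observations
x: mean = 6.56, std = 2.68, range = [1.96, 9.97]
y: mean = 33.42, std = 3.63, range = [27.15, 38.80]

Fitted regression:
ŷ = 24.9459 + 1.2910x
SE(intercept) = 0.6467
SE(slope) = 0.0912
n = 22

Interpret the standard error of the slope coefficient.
The slope 1.2910 is pinned down to within about ±0.0912 (one SE) by these data — relative uncertainty 7.1%, i.e. precise.

What SE measures:
- The standard error quantifies the sampling variability of the coefficient estimate
- It is the estimated standard deviation of β̂₁ across hypothetical repeated samples of the same size
- Smaller SE → more precise estimate

Relative precision:
- SE / |β̂₁| = 0.0912 / 1.2910 = 7.1%
- Rule of thumb (under 20%: precise; 20% to under 50%: moderately precise; 50% or more: imprecise) → precise

Link to the t-test: t = β̂₁ / SE(β̂₁) = 1.2910 / 0.0912 = 14.1557, the statistic for H₀: β₁ = 0.

What drives SE(β̂₁): larger n (here n = 22) → smaller SE; wider spread of x values → smaller SE.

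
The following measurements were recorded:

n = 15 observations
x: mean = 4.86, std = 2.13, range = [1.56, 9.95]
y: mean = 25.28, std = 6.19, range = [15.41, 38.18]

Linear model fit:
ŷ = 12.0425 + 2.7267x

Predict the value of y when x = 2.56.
ŷ = 19.0229

x = 2.56 lies inside the observed range [1.56, 9.95], so the fitted equation applies directly:

ŷ = 12.0425 + 2.7267 × 2.56
ŷ = 12.0425 + 6.9804
ŷ = 19.0229

This is a point prediction; actual observations scatter around it by roughly the residual standard deviation.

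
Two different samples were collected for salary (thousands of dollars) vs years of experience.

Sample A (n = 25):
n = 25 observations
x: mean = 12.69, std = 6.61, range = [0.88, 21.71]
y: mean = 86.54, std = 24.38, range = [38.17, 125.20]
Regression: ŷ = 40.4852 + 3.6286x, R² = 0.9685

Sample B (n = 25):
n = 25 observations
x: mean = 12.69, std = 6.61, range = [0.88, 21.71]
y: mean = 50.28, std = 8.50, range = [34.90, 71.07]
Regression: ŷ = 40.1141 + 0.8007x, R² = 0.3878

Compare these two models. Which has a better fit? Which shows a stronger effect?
Model A has the better fit (R² = 0.9685 vs 0.3878). Model A shows the stronger effect (|β₁| = 3.6286 vs 0.8007).

Model Comparison:

Which explains more variance? (R²)
- Model A: R² = 0.9685 → 96.85% of variance in salary explained
- Model B: R² = 0.3878 → 38.78% of variance in salary explained
- 0.9685 > 0.3878 → Model A has the better fit

Strength of effect — compare |β₁|:
- Model A: β₁ = 3.6286 → predicted salary rises 3.6286 thousand dollars per additional year of experience
- Model B: β₁ = 0.8007 → predicted salary rises 0.8007 thousand dollars per additional year of experience
- |3.6286| > |0.8007| → Model A shows the stronger marginal effect

Notes:
- R² measures how tightly points cluster around the line; β₁ measures how steep the line is — they answer different questions.
- A steeper slope doesn't make a better model if the scatter around the line is large.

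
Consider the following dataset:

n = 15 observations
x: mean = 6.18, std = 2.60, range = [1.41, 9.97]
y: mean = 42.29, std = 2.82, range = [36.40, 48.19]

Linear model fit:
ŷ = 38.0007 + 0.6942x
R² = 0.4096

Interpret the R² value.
The model explains 40.96% of the variance in y (R² = 0.4096), leaving 59.04% unexplained; the fit is moderate.

R² = 1 − SS_res/SS_tot compares the residual scatter to the total scatter of y about its mean.

Here R² = 0.4096:
- Explained: 40.96% of the variation in y
- Unexplained (residual): 100% − 40.96% = 59.04%
- Rule of thumb (below 0.3 weak; 0.3 to below 0.7 moderate; 0.7 and above strong) → moderate

Calculation: R² = 1 − (SS_res / SS_tot), where SS_res is the sum of squared residuals and SS_tot the total sum of squares.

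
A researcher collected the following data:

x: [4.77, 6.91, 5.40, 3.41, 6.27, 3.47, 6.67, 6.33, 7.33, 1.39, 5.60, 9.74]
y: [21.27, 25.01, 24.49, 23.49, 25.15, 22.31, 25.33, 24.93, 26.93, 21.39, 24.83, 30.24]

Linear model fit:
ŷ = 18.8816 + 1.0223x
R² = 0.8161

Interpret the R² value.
The model explains 81.61% of the variance in y (R² = 0.8161), leaving 18.39% unexplained; the fit is strong.

R² (coefficient of determination) measures the proportion of variance in y explained by the regression model.

Here R² = 0.8161:
- Explained: 81.61% of the variation in y
- Unexplained (residual): 100% − 81.61% = 18.39%
- Rule of thumb (below 0.3 weak; 0.3 to below 0.7 moderate; 0.7 and above strong) → strong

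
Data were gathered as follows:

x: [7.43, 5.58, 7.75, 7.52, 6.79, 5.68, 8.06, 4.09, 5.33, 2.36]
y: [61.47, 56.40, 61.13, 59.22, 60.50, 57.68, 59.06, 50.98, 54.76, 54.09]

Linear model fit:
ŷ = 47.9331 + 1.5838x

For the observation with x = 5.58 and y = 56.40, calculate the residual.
Residual = -0.3707

The residual is the difference between the actual value and the predicted value:

Residual = y - ŷ

Step 1: Calculate predicted value
ŷ = 47.9331 + 1.5838 × 5.58
ŷ = 56.7707

Step 2: Calculate residual
Residual = 56.40 - 56.7707
Residual = -0.3707

Interpretation: the model overestimates the actual value by 0.3707 at this point (negative residual → observation lies below the fitted line).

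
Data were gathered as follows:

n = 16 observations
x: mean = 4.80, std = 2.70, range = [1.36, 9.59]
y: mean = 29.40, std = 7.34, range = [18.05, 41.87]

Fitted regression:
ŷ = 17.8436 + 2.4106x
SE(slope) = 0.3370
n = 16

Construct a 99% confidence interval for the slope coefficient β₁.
The 99% CI for β₁ is (1.4074, 3.4138)

Confidence interval for the slope:

The 99% CI for β₁ is: β̂₁ ± t*(α/2, n-2) × SE(β̂₁)

Step 1: Find critical t-value
- Confidence level = 0.99
- Degrees of freedom = n - 2 = 16 - 2 = 14
- t*(α/2, 14) = 2.9768

Step 2: Calculate margin of error
Margin = 2.9768 × 0.3370 = 1.0032

Step 3: Construct interval
CI = 2.4106 ± 1.0032
CI = (1.4074, 3.4138)

Interpretation: intervals built this way capture the true β₁ in 99% of repeated samples; here the plausible range for the per-unit effect of x on y is 1.4074 to 3.4138.
The interval does not include 0, suggesting a significant linear relationship.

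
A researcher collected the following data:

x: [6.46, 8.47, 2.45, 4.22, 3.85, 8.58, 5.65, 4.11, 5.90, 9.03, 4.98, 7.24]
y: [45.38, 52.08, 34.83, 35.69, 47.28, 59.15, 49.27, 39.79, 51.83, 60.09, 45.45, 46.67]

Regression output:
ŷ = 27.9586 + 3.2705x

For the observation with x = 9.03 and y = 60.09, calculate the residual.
Residual = 2.5988

The residual is the difference between the actual value and the predicted value:

Residual = y - ŷ

Step 1: Calculate predicted value
ŷ = 27.9586 + 3.2705 × 9.03
ŷ = 57.4912

Step 2: Calculate residual
Residual = 60.09 - 57.4912
Residual = 2.5988

Sign check: y > ŷ, so the point is above the line and the fit underestimates here.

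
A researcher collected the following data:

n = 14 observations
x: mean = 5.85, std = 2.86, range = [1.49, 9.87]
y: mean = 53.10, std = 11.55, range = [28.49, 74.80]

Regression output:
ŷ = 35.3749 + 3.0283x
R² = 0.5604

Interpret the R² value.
About 56.04% of the variability in y is accounted for by the regression on x (R² = 0.5604) — a moderate linear fit.

R² = 1 − SS_res/SS_tot compares the residual scatter to the total scatter of y about its mean.

Here R² = 0.5604:
- Explained: 56.04% of the variation in y
- Unexplained (residual): 100% − 56.04% = 43.96%
- Rule of thumb (below 0.3 weak; 0.3 to below 0.7 moderate; 0.7 and above strong) → moderate

Calculation: R² = 1 − (SS_res / SS_tot), where SS_res is the sum of squared residuals and SS_tot the total sum of squares.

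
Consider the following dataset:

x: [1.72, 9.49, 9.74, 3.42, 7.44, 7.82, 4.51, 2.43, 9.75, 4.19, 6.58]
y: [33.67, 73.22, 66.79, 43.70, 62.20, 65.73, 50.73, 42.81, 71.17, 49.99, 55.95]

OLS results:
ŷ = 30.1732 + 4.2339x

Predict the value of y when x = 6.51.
ŷ = 57.7359

x = 6.51 lies inside the observed range [1.72, 9.75], so the fitted equation applies directly:

ŷ = 30.1732 + 4.2339 × 6.51
ŷ = 30.1732 + 27.5627
ŷ = 57.7359

This is the fitted mean response at that x — an individual observation would come with a wider prediction interval.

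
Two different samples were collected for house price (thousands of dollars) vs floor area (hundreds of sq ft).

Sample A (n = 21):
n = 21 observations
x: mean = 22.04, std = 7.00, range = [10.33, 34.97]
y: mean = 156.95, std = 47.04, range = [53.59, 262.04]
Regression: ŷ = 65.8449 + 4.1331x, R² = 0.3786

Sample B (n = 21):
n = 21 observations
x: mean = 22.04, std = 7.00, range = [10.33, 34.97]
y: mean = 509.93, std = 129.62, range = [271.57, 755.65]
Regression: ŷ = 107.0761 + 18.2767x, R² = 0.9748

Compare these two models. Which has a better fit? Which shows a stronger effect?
Model B has the better fit (R² = 0.9748 vs 0.3786). Model B shows the stronger effect (|β₁| = 18.2767 vs 4.1331).

Model Comparison:

Fit — compare R²:
- Model A: R² = 0.3786 → 37.86% of variance in house price explained
- Model B: R² = 0.9748 → 97.48% of variance in house price explained
- 0.9748 > 0.3786 → Model B has the better fit

Effect size (slope magnitude):
- Model A: β₁ = 4.1331 → predicted house price rises 4.1331 thousand dollars per additional hundred sq ft of floor area
- Model B: β₁ = 18.2767 → predicted house price rises 18.2767 thousand dollars per additional hundred sq ft of floor area
- |4.1331| < |18.2767| → Model B shows the stronger marginal effect

Notes:
- A better fit (higher R²) doesn't necessarily mean a more important relationship.
- R² measures how tightly points cluster around the line; β₁ measures how steep the line is — they answer different questions.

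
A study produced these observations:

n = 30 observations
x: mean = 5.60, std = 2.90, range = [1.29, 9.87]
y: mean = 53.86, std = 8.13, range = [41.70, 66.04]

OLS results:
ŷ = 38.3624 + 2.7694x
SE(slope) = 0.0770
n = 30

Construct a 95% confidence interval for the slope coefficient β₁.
The 95% CI for β₁ is (2.6117, 2.9271)

Confidence interval for the slope:

The 95% CI for β₁ is: β̂₁ ± t*(α/2, n-2) × SE(β̂₁)

Step 1: Find critical t-value
- Confidence level = 0.95
- Degrees of freedom = n - 2 = 30 - 2 = 28
- t*(α/2, 28) = 2.0484

Step 2: Calculate margin of error
Margin = 2.0484 × 0.0770 = 0.1577

Step 3: Construct interval
CI = 2.7694 ± 0.1577
CI = (2.6117, 2.9271)

Interpretation: each one-unit increase in x is associated with a change in mean y of between 2.6117 and 2.9271, with 95% confidence.
Since 0 is outside the interval, a two-sided test at α = 0.05 would reject H₀: β₁ = 0.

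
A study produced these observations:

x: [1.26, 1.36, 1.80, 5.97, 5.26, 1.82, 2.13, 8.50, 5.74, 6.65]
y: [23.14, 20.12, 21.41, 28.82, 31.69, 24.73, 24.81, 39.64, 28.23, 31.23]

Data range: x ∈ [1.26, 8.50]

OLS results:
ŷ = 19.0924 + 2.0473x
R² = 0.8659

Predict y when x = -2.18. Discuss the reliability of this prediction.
ŷ = 14.6293 (extrapolation — x = -2.18 lies outside [1.26, 8.50], so reliability is low).

Prediction calculation:
ŷ = 19.0924 + 2.0473 × (-2.18)
ŷ = 14.6293

Reliability:
- Data range: x ∈ [1.26, 8.50]
- Prediction point: x = -2.18 is 3.44 units below the observed range → this is EXTRAPOLATION, not interpolation

Why that matters here:
- The linear relationship may not hold outside the observed range
- The standard error of prediction grows with (x − x̄)², and x = -2.18 is far from x̄ = 4.05

The R² = 0.8659 only validates the fit within [1.26, 8.50]; treat ŷ = 14.6293 with caution.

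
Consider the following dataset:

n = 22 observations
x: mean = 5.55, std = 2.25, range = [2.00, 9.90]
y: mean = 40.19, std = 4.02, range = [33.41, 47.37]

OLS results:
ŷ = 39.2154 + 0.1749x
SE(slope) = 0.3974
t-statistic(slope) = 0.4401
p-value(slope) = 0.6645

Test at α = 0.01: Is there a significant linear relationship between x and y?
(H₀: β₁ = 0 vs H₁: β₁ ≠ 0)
p-value = 0.6645 ≥ α = 0.01, so we fail to reject H₀. The relationship is not significant.

Hypothesis test for the slope coefficient:

H₀: β₁ = 0 (no linear relationship)
H₁: β₁ ≠ 0 (linear relationship exists)

Test statistic: t = β̂₁ / SE(β̂₁) = 0.1749 / 0.3974 = 0.4401

With df = 20, the two-sided p-value for |t| = 0.4401 is 0.6645.

Decision rule: reject H₀ if p-value < α.
p-value = 0.6645 ≥ α = 0.01 → fail to reject H₀.

There is not sufficient evidence at the 1% significance level to conclude that a linear relationship exists between x and y.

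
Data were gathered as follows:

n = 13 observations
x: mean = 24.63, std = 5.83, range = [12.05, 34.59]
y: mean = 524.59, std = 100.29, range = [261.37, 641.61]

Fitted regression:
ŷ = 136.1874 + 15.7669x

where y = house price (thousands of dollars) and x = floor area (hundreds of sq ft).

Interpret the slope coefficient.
On average, house price is about 15.7669 thousand dollars higher for every extra hundred sq ft of floor area.

The slope β₁ = 15.7669 gives the rate at which the fitted house price changes with floor area.

Interpretation:
- Floor area up by 1 hundred sq ft → predicted house price increases by 15.7669 thousand dollars
- The effect is assumed constant over the observed range of x (linearity)

(β₀ = 136.1874 is the fitted value at x = 0 and is not part of the slope interpretation.)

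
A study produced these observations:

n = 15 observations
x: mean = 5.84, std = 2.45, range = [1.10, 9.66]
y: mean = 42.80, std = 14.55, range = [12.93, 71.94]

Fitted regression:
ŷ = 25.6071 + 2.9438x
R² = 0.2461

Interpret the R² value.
About 24.61% of the variability in y is accounted for by the regression on x (R² = 0.2461) — a weak linear fit.

The coefficient of determination R² is the fraction of the total variation in y that the fitted line accounts for.

Here R² = 0.2461:
- Explained: 24.61% of the variation in y
- Unexplained (residual): 100% − 24.61% = 75.39%
- Rule of thumb (below 0.3 weak; 0.3 to below 0.7 moderate; 0.7 and above strong) → weak

Note: R² never decreases when predictors are added, so it should not be used alone to compare models of different size.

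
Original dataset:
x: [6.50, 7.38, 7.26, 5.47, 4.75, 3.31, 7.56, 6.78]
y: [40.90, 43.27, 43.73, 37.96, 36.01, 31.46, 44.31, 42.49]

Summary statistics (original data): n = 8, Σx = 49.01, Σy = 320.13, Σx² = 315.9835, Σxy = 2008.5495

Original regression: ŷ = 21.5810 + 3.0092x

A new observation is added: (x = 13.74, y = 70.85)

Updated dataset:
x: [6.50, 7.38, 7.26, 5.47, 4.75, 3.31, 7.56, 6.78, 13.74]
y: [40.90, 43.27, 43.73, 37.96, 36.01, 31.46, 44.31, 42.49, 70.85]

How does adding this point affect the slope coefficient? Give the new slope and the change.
The slope changes from 3.0092 to 3.8063 (change of +0.7971, or +26.5%).

x = 13.74 lies well outside the original x-range [3.31, 7.56] (x̄ ≈ 6.13), so this observation has high leverage and can move the slope substantially.

Step 1: Update the sums with the new point (n goes from 8 to 9)
Σx  = 49.01 + 13.74 = 62.75
Σy  = 320.13 + 70.85 = 390.98
Σx² = 315.9835 + 13.74² = 315.9835 + 188.7876 = 504.7711
Σxy = 2008.5495 + 13.74×70.85 = 2008.5495 + 973.4790 = 2982.0285

Step 2: Recompute the slope with b₁ = (nΣxy − ΣxΣy) / (nΣx² − (Σx)²)
Numerator   = 9×2982.0285 − 62.75×390.98 = 26838.2565 − 24533.9950 = 2304.2615
Denominator = 9×504.7711 − 62.75² = 4542.9399 − 3937.5625 = 605.3774
b₁(new) = 2304.2615 / 605.3774 = 3.8063

(Same formula on the original sums: (8×2008.5495 − 49.01×320.13) / (8×315.9835 − 49.01²) = 378.8247 / 125.8879 = 3.0092, matching the given fit.)

Step 3: Change in slope
Δβ₁ = 3.8063 − 3.0092 = +0.7971
Relative change = +0.7971 / 3.0092 × 100% = +26.5%
→ the slope increases when the point is added.

Because the point sits above the extension of the original line at a high-leverage x, it tilts the fit up.
In practice: examine leverage (hᵢ) and Cook's distance rather than deleting it automatically.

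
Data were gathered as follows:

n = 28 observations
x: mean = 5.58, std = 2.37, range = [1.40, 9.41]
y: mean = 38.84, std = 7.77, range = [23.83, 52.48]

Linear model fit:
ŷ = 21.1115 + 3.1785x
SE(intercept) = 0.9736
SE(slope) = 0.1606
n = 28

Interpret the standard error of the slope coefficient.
SE(β̂₁) = 0.1606 is the estimated standard deviation of the slope estimate across repeated samples; relative to β̂₁ = 3.1785 that is 5.1%, a precise estimate.

What SE measures:
- The standard error quantifies the sampling variability of the coefficient estimate
- It is the estimated standard deviation of β̂₁ across hypothetical repeated samples of the same size
- Smaller SE → more precise estimate

Relative precision:
- SE / |β̂₁| = 0.1606 / 3.1785 = 5.1%
- Rule of thumb (under 20%: precise; 20% to under 50%: moderately precise; 50% or more: imprecise) → precise

Rough 95% range (±2 SE): 3.1785 ± 0.3212 → (2.8573, 3.4997).

What drives SE(β̂₁): larger n (here n = 28) → smaller SE; more residual scatter → larger SE; wider spread of x values → smaller SE.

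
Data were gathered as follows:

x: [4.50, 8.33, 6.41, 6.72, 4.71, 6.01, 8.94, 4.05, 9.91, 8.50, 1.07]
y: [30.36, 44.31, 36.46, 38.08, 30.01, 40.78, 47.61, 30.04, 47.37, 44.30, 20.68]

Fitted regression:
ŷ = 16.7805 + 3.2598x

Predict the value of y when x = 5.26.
ŷ = 33.9270

x = 5.26 lies inside the observed range [1.07, 9.91], so the fitted equation applies directly:

ŷ = 16.7805 + 3.2598 × 5.26
ŷ = 16.7805 + 17.1465
ŷ = 33.9270

This is a point prediction; actual observations scatter around it by roughly the residual standard deviation.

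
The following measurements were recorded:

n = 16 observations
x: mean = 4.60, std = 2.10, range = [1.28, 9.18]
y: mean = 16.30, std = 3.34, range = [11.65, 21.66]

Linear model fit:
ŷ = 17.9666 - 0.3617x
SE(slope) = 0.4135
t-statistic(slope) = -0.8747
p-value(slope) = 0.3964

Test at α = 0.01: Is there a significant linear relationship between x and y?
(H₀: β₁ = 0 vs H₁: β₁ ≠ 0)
p-value = 0.3964 ≥ α = 0.01, so we fail to reject H₀. The relationship is not significant.

Hypothesis test for the slope coefficient:

H₀: β₁ = 0 (no linear relationship)
H₁: β₁ ≠ 0 (linear relationship exists)

Test statistic: t = β̂₁ / SE(β̂₁) = -0.3617 / 0.4135 = -0.8747

p = 0.3964: how often a slope estimate this far from 0 (in SE units) would arise by chance if β₁ were truly 0.

Decision rule: reject H₀ if p-value < α.
p-value = 0.3964 ≥ α = 0.01 → fail to reject H₀.

Conclusion: the linear association between x and y is not significant at the 1% level.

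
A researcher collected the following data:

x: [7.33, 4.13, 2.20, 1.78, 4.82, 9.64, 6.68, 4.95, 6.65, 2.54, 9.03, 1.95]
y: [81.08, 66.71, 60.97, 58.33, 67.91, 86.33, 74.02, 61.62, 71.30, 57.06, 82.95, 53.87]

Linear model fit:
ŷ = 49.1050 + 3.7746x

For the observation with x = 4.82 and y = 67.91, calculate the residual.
Residual = 0.6114

The residual is the difference between the actual value and the predicted value:

Residual = y - ŷ

Step 1: Calculate predicted value
ŷ = 49.1050 + 3.7746 × 4.82
ŷ = 67.2986

Step 2: Calculate residual
Residual = 67.91 - 67.2986
Residual = 0.6114

Sign check: y > ŷ, so the point is above the line and the fit underestimates here.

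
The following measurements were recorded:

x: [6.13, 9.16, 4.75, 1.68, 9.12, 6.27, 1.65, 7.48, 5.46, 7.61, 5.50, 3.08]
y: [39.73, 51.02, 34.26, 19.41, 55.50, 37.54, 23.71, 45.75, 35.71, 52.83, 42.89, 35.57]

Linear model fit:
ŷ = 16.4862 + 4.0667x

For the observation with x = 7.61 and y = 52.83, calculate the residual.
Residual = 5.3962

The residual is the difference between the actual value and the predicted value:

Residual = y - ŷ

Step 1: Calculate predicted value
ŷ = 16.4862 + 4.0667 × 7.61
ŷ = 47.4338

Step 2: Calculate residual
Residual = 52.83 - 47.4338
Residual = 5.3962

Interpretation: the model underestimates the actual value by 5.3962 at this point (positive residual → observation lies above the fitted line).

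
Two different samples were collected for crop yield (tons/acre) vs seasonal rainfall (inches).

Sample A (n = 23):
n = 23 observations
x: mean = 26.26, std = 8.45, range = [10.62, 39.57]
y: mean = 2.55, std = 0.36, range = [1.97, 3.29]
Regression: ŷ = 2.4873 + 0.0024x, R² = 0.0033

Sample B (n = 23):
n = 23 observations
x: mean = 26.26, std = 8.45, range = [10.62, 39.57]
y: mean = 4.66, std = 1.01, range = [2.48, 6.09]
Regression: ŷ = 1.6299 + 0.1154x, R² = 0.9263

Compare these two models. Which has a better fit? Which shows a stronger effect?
Model B has the better fit (R² = 0.9263 vs 0.0033). Model B shows the stronger effect (|β₁| = 0.1154 vs 0.0024).

Model Comparison:

Goodness of fit (R²):
- Model A: R² = 0.0033 → 0.33% of variance in crop yield explained
- Model B: R² = 0.9263 → 92.63% of variance in crop yield explained
- 0.9263 > 0.0033 → Model B has the better fit

Effect size (slope magnitude):
- Model A: β₁ = 0.0024 → predicted crop yield rises 0.0024 tons/acre per additional inch of rainfall
- Model B: β₁ = 0.1154 → predicted crop yield rises 0.1154 tons/acre per additional inch of rainfall
- |0.0024| < |0.1154| → Model B shows the stronger marginal effect

Notes:
- The two samples could reflect different populations, time periods, or measurement quality.
- A steeper slope doesn't make a better model if the scatter around the line is large.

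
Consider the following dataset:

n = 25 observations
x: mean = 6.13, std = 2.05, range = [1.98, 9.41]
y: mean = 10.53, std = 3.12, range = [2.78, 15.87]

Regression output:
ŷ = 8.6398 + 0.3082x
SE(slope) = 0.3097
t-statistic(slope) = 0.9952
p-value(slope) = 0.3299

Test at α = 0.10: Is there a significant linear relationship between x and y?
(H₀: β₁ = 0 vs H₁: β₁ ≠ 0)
Since p-value = 0.3299 ≥ α = 0.10, fail to reject H₀ — the slope is not significantly different from 0.

Hypothesis test for the slope coefficient:

H₀: β₁ = 0 (no linear relationship)
H₁: β₁ ≠ 0 (linear relationship exists)

Test statistic: t = β̂₁ / SE(β̂₁) = 0.3082 / 0.3097 = 0.9952

With df = 23, the two-sided p-value for |t| = 0.9952 is 0.3299.

Decision rule: reject H₀ if p-value < α.
p-value = 0.3299 ≥ α = 0.10 → fail to reject H₀.

At α = 0.10 the data do not provide convincing evidence of a nonzero slope.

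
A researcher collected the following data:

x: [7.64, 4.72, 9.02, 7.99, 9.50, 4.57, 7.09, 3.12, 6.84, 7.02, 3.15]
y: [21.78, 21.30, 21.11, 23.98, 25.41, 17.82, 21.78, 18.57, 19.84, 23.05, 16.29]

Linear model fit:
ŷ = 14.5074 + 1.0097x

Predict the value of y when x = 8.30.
ŷ = 22.8879

Plug x = 8.30 into the fitted line:

ŷ = 14.5074 + 1.0097 × 8.30
ŷ = 14.5074 + 8.3805
ŷ = 22.8879

This is the fitted mean response at that x — an individual observation would come with a wider prediction interval.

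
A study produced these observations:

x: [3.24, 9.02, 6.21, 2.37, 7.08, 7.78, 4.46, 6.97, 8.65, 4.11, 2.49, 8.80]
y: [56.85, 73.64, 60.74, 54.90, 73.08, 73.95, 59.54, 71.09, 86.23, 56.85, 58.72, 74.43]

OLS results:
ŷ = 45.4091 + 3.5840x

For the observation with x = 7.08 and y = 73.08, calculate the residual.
Residual = 2.2962

The residual is the difference between the actual value and the predicted value:

Residual = y - ŷ

Step 1: Calculate predicted value
ŷ = 45.4091 + 3.5840 × 7.08
ŷ = 70.7838

Step 2: Calculate residual
Residual = 73.08 - 70.7838
Residual = 2.2962

The residual is positive, so the observed y = 73.08 sits above the regression line (the line underestimates it by 2.2962).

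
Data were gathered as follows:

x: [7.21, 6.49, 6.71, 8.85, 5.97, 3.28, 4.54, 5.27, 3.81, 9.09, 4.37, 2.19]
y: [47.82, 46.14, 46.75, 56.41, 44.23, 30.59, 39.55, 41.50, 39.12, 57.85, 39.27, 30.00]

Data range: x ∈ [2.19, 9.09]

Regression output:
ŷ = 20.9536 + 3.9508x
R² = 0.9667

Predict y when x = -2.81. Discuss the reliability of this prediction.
The equation gives ŷ = 9.8519; however x = -2.81 is 5.00 units below the observed range, so this extrapolated value should not be trusted.

Prediction calculation:
ŷ = 20.9536 + 3.9508 × (-2.81)
ŷ = 9.8519

Reliability:
- Data range: x ∈ [2.19, 9.09]
- Prediction point: x = -2.81 is 5.00 units below the observed range → this is EXTRAPOLATION, not interpolation

Why that matters here:
- There are no observations near this x to validate the fitted line there
- The standard error of prediction grows with (x − x̄)², and x = -2.81 is far from x̄ = 5.65

Report the number if required, but flag clearly that it is an extrapolation.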